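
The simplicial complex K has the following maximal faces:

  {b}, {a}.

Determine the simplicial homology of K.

H_0 ≅ Z^2.

K has 2 vertices.
rank ∂_0 = 0, rank ∂_1 = 0 ⇒ b_0 = 2 − 0 − 0 = 2. So H_0 ≅ Z^2.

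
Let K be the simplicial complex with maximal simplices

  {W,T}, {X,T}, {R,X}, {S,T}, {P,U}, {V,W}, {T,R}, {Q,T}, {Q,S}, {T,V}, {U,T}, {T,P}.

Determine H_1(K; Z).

We work with the vertex ordering P < Q < R < S < T < U < V < W < X. The simplices of K, each written with vertices in increasing order, are:

  0-simplices (9): P, Q, R, S, T, U, V, W, X
  1-simplices (12): PT, PU, QS, QT, RT, RX, ST, TU, TV, TW, TX, VW

giving chain groups C_0 ≅ Z^9, C_1 ≅ Z^12.

The boundary map ∂_1: C_1 → C_0 is given by ∂[p,q] = [q] − [p]. For instance
  ∂RX = X − R.
As a 9×12 matrix over Z this has rank 8, with invariant factors (1,1,1,1,1,1,1,1).

Reading off H_k = ker ∂_k / im ∂_{k+1}:

  H_1: rank ker ∂_1 − rank ∂_2 = (12 − 8) − 0 = 4, and there is no ∂_2, so H_1 = Z^4.

(K is a triangulation of a wedge of 4 circles.)

H_1 = Z^4.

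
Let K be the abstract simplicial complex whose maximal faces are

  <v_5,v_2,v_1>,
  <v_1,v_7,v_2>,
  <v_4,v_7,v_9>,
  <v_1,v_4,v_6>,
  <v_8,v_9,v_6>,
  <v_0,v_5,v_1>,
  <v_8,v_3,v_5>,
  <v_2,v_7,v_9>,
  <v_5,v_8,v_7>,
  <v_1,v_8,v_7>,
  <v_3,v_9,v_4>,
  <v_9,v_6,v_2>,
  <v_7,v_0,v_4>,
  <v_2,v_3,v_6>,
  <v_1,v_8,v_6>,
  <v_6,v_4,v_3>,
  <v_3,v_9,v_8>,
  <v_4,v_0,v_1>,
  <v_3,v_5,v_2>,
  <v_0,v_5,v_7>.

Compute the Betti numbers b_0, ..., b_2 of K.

Order the vertices as v_0 < v_1 < v_2 < v_3 < v_4 < v_5 < v_6 < v_7 < v_8 < v_9. Listing each simplex with vertices in this order, K has dimension 2 with simplices:

  0-simplices (10): [v_0], [v_1], [v_2], [v_3], [v_4], [v_5], [v_6], [v_7], [v_8], [v_9]
  1-simplices (30): (30 of them)
  2-simplices (20): (20 of them)

Hence C_0 ≅ Z^10, C_1 ≅ Z^30, C_2 ≅ Z^20.

The boundary map ∂_1: C_1 → C_0 is given by ∂[p,q] = [q] − [p]. For instance
  ∂[v_5,v_7] = [v_7] − [v_5].
This gives a 10×30 integer matrix of rank 9; reducing to Smith normal form yields diagonal entries (1,1,1,1,1,1,1,1,1).

Boundary ∂_2: C_2 → C_1 sends each 2-simplex [p,q,r] to [q,r] − [p,r] + [p,q]. For instance
  ∂[v_2,v_6,v_9] = [v_6,v_9] − [v_2,v_9] + [v_2,v_6],
  ∂[v_2,v_3,v_6] = [v_3,v_6] − [v_2,v_6] + [v_2,v_3].
This gives a 30×20 integer matrix of rank 20; reducing to Smith normal form yields diagonal entries (1,1,1,1,1,1,1,1,1,1,1,1,1,1,1,1,1,1,1,2).

Computing H_k = (kernel of ∂_k) / (image of ∂_{k+1}):

  H_0: rank C_0 − rank ∂_1 = 10 − 9 = 1, and the invariant factors of ∂_1 are all 1, so H_0 ≅ Z.
  H_1: rank ker ∂_1 − rank ∂_2 = (30 − 9) − 20 = 1, and ∂_2 has invariant factor 2 > 1, so H_1 ≅ Z ⊕ Z/2.
  H_2: rank ker ∂_2 − rank ∂_3 = (20 − 20) − 0 = 0, and there is no ∂_3, so H_2 ≅ 0.

Hence the Betti numbers are b_0 = 1, b_1 = 1, b_2 = 0.

b_0 = 1, b_1 = 1, b_2 = 0.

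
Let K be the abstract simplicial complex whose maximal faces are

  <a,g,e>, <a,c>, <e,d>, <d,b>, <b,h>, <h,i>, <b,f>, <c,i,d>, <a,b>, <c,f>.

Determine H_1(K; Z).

Order the vertices as a < b < c < d < e < f < g < h < i. Listing each simplex with vertices in this order, K has dimension 2 with simplices:

  0-simplices (9): a, b, c, d, e, f, g, h, i
  1-simplices (14): ab, ac, ae, ag, bd, bf, bh, cd, cf, ci, de, di, eg, hi
  2-simplices (2): aeg, cdi

Hence C_0 ≅ Z^9, C_1 ≅ Z^14, C_2 ≅ Z^2.

Boundary ∂_1: C_1 → C_0 is given by ∂[p,q] = [q] − [p].
The 9×14 boundary matrix has rank 8 and Smith normal form diag(1,1,1,1,1,1,1,1).

Boundary ∂_2: C_2 → C_1 sends each 2-simplex [p,q,r] to [q,r] − [p,r] + [p,q]. For instance
  ∂cdi = di − ci + cd,
  ∂aeg = eg − ag + ae.
The resulting 14×2 matrix has rank 2, and its Smith normal form has invariant factors (1,1).

Now H_k = ker ∂_k / im ∂_{k+1}, so:

  H_1: rank ker ∂_1 − rank ∂_2 = (14 − 8) − 2 = 4, and the invariant factors of ∂_2 are all 1, so H_1 ≅ Z^4.

H_1 ≅ Z^4.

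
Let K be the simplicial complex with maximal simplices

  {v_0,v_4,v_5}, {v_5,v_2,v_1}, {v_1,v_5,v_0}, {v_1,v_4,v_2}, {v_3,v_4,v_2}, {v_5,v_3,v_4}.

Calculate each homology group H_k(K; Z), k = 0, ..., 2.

We work with the vertex ordering v_0 < v_1 < v_2 < v_3 < v_4 < v_5. The simplices of K, each written with vertices in increasing order, are:

  0-simplices (6): [v_0], [v_1], [v_2], [v_3], [v_4], [v_5]
  1-simplices (12): [v_0,v_1], [v_0,v_4], [v_0,v_5], [v_1,v_2], [v_1,v_4], [v_1,v_5], [v_2,v_3], [v_2,v_4], [v_2,v_5], [v_3,v_4], [v_3,v_5], [v_4,v_5]
  2-simplices (6): [v_0,v_1,v_5], [v_0,v_4,v_5], [v_1,v_2,v_4], [v_1,v_2,v_5], [v_2,v_3,v_4], [v_3,v_4,v_5]

Hence C_0 ≅ Z^6, C_1 ≅ Z^12, C_2 ≅ Z^6.

∂_1: C_1 → C_0 maps an edge to its endpoints' difference, ∂[p,q] = q − p. For instance
  ∂[v_2,v_3] = [v_3] − [v_2].
The 6×12 boundary matrix has rank 5 and Smith normal form diag(1,1,1,1,1).

Boundary ∂_2: C_2 → C_1 sends each 2-simplex [p,q,r] to [q,r] − [p,r] + [p,q]. For instance
  ∂[v_0,v_1,v_5] = [v_1,v_5] − [v_0,v_5] + [v_0,v_1],
  ∂[v_1,v_2,v_5] = [v_2,v_5] − [v_1,v_5] + [v_1,v_2].
This gives a 12×6 integer matrix of rank 6; reducing to Smith normal form yields diagonal entries (1,1,1,1,1,1).

Computing H_k = (kernel of ∂_k) / (image of ∂_{k+1}):

  H_0: rank C_0 − rank ∂_1 = 6 − 5 = 1, and the invariant factors of ∂_1 are all 1, so H_0 ≅ Z.
  H_1: rank ker ∂_1 − rank ∂_2 = (12 − 5) − 6 = 1, and the invariant factors of ∂_2 are all 1, so H_1 ≅ Z.
  H_2: rank ker ∂_2 − rank ∂_3 = (6 − 6) − 0 = 0, and there is no ∂_3, so H_2 ≅ 0.

As a check, the Euler characteristic is 6 − 12 + 6 = 0, which agrees with 1 − 1 + 0 = 0.

H_0 = Z,  H_1 = Z,  H_2 = 0.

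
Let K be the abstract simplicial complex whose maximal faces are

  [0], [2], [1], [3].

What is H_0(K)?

H_0 ≅ Z^4.

Take the total order 0 < 1 < 2 < 3 on the vertex set. Then K (dimension 0) consists of the simplices:

  0-simplices (4): [0], [1], [2], [3]

Hence C_0 ≅ Z^4.

Now H_k = ker ∂_k / im ∂_{k+1}, so:

  H_0: rank C_0 − rank ∂_1 = 4 − 0 = 4, and there is no ∂_1, so H_0 = Z^4.

(K is a triangulation of a set of 4 points.)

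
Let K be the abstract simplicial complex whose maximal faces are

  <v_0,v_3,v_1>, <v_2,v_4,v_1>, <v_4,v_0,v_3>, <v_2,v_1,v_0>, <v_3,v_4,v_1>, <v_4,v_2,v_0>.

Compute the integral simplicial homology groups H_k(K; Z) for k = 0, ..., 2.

H_0 = Z,  H_1 = 0,  H_2 = Z.

Fix the vertex order v_0 < v_1 < v_2 < v_3 < v_4 and write every simplex with vertices in increasing order. Then dim K = 2 and the simplices of K are:

  0-simplices (5): [v_0], [v_1], [v_2], [v_3], [v_4]
  1-simplices (9): [v_0,v_1], [v_0,v_2], [v_0,v_3], [v_0,v_4], [v_1,v_2], [v_1,v_3], [v_1,v_4], [v_2,v_4], [v_3,v_4]
  2-simplices (6): [v_0,v_1,v_2], [v_0,v_1,v_3], [v_0,v_2,v_4], [v_0,v_3,v_4], [v_1,v_2,v_4], [v_1,v_3,v_4]

so the chain groups are C_0 ≅ Z^5, C_1 ≅ Z^9, C_2 ≅ Z^6.

The boundary map ∂_1: C_1 → C_0 sends each edge [p,q] (with p < q) to q − p. For instance
  ∂[v_1,v_3] = [v_3] − [v_1].
As a 5×9 matrix over Z this has rank 4, with invariant factors (1,1,1,1).

∂_2: C_2 → C_1 acts by ∂[p,q,r] = [q,r] − [p,r] + [p,q]. For instance
  ∂[v_0,v_2,v_4] = [v_2,v_4] − [v_0,v_4] + [v_0,v_2],
  ∂[v_0,v_3,v_4] = [v_3,v_4] − [v_0,v_4] + [v_0,v_3].
The 9×6 boundary matrix has rank 5 and Smith normal form diag(1,1,1,1,1).

Reading off H_k = ker ∂_k / im ∂_{k+1}:

  H_0: rank C_0 − rank ∂_1 = 5 − 4 = 1, and the invariant factors of ∂_1 are all 1, so H_0 = Z.
  H_1: rank ker ∂_1 − rank ∂_2 = (9 − 4) − 5 = 0, and the invariant factors of ∂_2 are all 1, so H_1 = 0.
  H_2: rank ker ∂_2 − rank ∂_3 = (6 − 5) − 0 = 1, and there is no ∂_3, so H_2 = Z.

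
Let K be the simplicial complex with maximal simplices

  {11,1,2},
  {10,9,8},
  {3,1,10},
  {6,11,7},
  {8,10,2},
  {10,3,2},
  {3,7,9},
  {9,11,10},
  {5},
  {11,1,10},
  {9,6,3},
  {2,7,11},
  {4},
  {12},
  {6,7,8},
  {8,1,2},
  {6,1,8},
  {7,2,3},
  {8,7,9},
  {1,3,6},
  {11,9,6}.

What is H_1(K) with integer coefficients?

H_1 ≅ Z ⊕ Z_2.

Take the total order 1 < 2 < 3 < 4 < 5 < 6 < 7 < 8 < 9 < 10 < 11 < 12 on the vertex set. Then K (dimension 2) consists of the simplices:

  0-simplices (12): [1], [2], [3], [4], [5], [6], [7], [8], [9], [10], [11], [12]
  1-simplices (27): (27 of them)
  2-simplices (18): (18 of them)

so the chain groups are C_0 ≅ Z^12, C_1 ≅ Z^27, C_2 ≅ Z^18.

∂_1: C_1 → C_0 sends each edge [p,q] (with p < q) to q − p.
This gives a 12×27 integer matrix of rank 8; reducing to Smith normal form yields diagonal entries (1,1,1,1,1,1,1,1).

The boundary map ∂_2: C_2 → C_1 sends each 2-simplex [p,q,r] to [q,r] − [p,r] + [p,q]. For instance
  ∂[7,8,9] = [8,9] − [7,9] + [7,8],
  ∂[1,2,11] = [2,11] − [1,11] + [1,2].
As a 27×18 matrix over Z this has rank 18, with invariant factors (1,1,1,1,1,1,1,1,1,1,1,1,1,1,1,1,1,2).

Now H_k = ker ∂_k / im ∂_{k+1}, so:

  H_1: rank ker ∂_1 − rank ∂_2 = (27 − 8) − 18 = 1, and ∂_2 has invariant factor 2 > 1, so H_1 = Z ⊕ Z_2.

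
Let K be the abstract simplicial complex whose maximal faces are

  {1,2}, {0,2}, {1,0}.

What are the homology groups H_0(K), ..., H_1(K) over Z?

Order the vertices as 0 < 1 < 2. Listing each simplex with vertices in this order, K has dimension 1 with simplices:

  0-simplices (3): [0], [1], [2]
  1-simplices (3): [0,1], [0,2], [1,2]

giving chain groups C_0 ≅ Z^3, C_1 ≅ Z^3.

∂_1: C_1 → C_0 is given by ∂[p,q] = [q] − [p]. For instance
  ∂[0,2] = [2] − [0].
The 3×3 boundary matrix has rank 2 and Smith normal form diag(1,1).

Now H_k = ker ∂_k / im ∂_{k+1}, so:

  H_0: rank C_0 − rank ∂_1 = 3 − 2 = 1, and the invariant factors of ∂_1 are all 1, so H_0 ≅ Z.
  H_1: rank ker ∂_1 − rank ∂_2 = (3 − 2) − 0 = 1, and there is no ∂_2, so H_1 ≅ Z.

(K is a triangulation of the circle S^1.)

H_0 ≅ Z,  H_1 ≅ Z.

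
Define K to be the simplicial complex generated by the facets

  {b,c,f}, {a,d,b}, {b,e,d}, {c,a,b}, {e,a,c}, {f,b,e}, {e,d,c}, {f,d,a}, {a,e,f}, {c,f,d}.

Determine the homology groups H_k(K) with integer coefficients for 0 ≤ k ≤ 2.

Fix the vertex order a < b < c < d < e < f and write every simplex with vertices in increasing order. Then dim K = 2 and the simplices of K are:

  0-simplices (6): a, b, c, d, e, f
  1-simplices (15): ab, ac, ad, ae, af, bc, bd, be, bf, cd, ce, cf, de, df, ef
  2-simplices (10): abc, abd, ace, adf, aef, bcf, bde, bef, cde, cdf

giving chain groups C_0 ≅ Z^6, C_1 ≅ Z^15, C_2 ≅ Z^10.

Boundary ∂_1: C_1 → C_0 maps an edge to its endpoints' difference, ∂[p,q] = q − p. For instance
  ∂ef = f − e.
This gives a 6×15 integer matrix of rank 5; reducing to Smith normal form yields diagonal entries (1,1,1,1,1).

The boundary map ∂_2: C_2 → C_1 sends each 2-simplex [p,q,r] to [q,r] − [p,r] + [p,q]. For instance
  ∂ace = ce − ae + ac,
  ∂cdf = df − cf + cd.
The 15×10 boundary matrix has rank 10 and Smith normal form diag(1,1,1,1,1,1,1,1,1,2).

Now H_k = ker ∂_k / im ∂_{k+1}, so:

  H_0: rank C_0 − rank ∂_1 = 6 − 5 = 1, and the invariant factors of ∂_1 are all 1, so H_0 ≅ Z.
  H_1: rank ker ∂_1 − rank ∂_2 = (15 − 5) − 10 = 0, and ∂_2 has invariant factor 2 > 1, so H_1 ≅ Z/2.
  H_2: rank ker ∂_2 − rank ∂_3 = (10 − 10) − 0 = 0, and there is no ∂_3, so H_2 ≅ 0.

H_0 ≅ Z,  H_1 ≅ Z/2,  H_2 = 0.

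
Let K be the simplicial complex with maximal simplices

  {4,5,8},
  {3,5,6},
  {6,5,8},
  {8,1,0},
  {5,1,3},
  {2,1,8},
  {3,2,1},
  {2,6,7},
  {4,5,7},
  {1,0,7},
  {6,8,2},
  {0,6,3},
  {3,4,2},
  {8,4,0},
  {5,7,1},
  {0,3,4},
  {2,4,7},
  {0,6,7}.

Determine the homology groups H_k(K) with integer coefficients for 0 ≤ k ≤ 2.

Take the total order 0 < 1 < 2 < 3 < 4 < 5 < 6 < 7 < 8 on the vertex set. Then K (dimension 2) consists of the simplices:

  0-simplices (9): [0], [1], [2], [3], [4], [5], [6], [7], [8]
  1-simplices (27): (27 of them)
  2-simplices (18): [0,1,7], [0,1,8], [0,3,4], [0,3,6], [0,4,8], [0,6,7], [1,2,3], [1,2,8], [1,3,5], [1,5,7], [2,3,4], [2,4,7], [2,6,7], [2,6,8], [3,5,6], [4,5,7], [4,5,8], [5,6,8]

giving chain groups C_0 ≅ Z^9, C_1 ≅ Z^27, C_2 ≅ Z^18.

∂_1: C_1 → C_0 sends each edge [p,q] (with p < q) to q − p. For instance
  ∂[0,4] = [4] − [0].
As a 9×27 matrix over Z this has rank 8, with invariant factors (1,1,1,1,1,1,1,1).

The boundary map ∂_2: C_2 → C_1 acts by ∂[p,q,r] = [q,r] − [p,r] + [p,q]. For instance
  ∂[0,3,4] = [3,4] − [0,4] + [0,3],
  ∂[1,3,5] = [3,5] − [1,5] + [1,3].
As a 27×18 matrix over Z this has rank 17, with invariant factors (1,1,1,1,1,1,1,1,1,1,1,1,1,1,1,1,1).

Computing H_k = (kernel of ∂_k) / (image of ∂_{k+1}):

  H_0: rank C_0 − rank ∂_1 = 9 − 8 = 1, and the invariant factors of ∂_1 are all 1, so H_0 ≅ Z.
  H_1: rank ker ∂_1 − rank ∂_2 = (27 − 8) − 17 = 2, and the invariant factors of ∂_2 are all 1, so H_1 ≅ Z^2.
  H_2: rank ker ∂_2 − rank ∂_3 = (18 − 17) − 0 = 1, and there is no ∂_3, so H_2 ≅ Z.

As a check, the Euler characteristic is 9 − 27 + 18 = 0, which agrees with 1 − 2 + 1 = 0.
(K is a triangulation of the torus T^2.)

H_0 ≅ Z,  H_1 ≅ Z^2,  H_2 ≅ Z.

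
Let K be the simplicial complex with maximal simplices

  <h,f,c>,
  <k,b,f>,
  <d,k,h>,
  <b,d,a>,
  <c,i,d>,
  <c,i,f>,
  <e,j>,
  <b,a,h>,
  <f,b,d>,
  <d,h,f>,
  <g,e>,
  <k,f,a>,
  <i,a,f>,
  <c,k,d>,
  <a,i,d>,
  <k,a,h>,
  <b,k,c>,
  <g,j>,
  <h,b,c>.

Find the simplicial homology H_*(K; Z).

Fix the vertex order a < b < c < d < e < f < g < h < i < j < k and write every simplex with vertices in increasing order. Then dim K = 2 and the simplices of K are:

  0-simplices (11): a, b, c, d, e, f, g, h, i, j, k
  1-simplices (27): ab, ad, af, ah, ai, ak, bc, bd, bf, bh, bk, cd, cf, ch, ci, ck, df, dh, di, dk, eg, ej, fh, fi, fk, gj, hk
  2-simplices (16): abd, abh, adi, afi, afk, ahk, bch, bck, bdf, bfk, cdi, cdk, cfh, cfi, dfh, dhk

Hence C_0 ≅ Z^11, C_1 ≅ Z^27, C_2 ≅ Z^16.

The boundary map ∂_1: C_1 → C_0 sends each edge [p,q] (with p < q) to q − p. For instance
  ∂df = f − d.
The resulting 11×27 matrix has rank 9, and its Smith normal form has invariant factors (1,1,1,1,1,1,1,1,1).

∂_2: C_2 → C_1 maps a triangle to the signed sum of its edges. For instance
  ∂ahk = hk − ak + ah,
  ∂abd = bd − ad + ab.
The 27×16 boundary matrix has rank 15 and Smith normal form diag(1,1,1,1,1,1,1,1,1,1,1,1,1,1,1).

Now H_k = ker ∂_k / im ∂_{k+1}, so:

  H_0: rank C_0 − rank ∂_1 = 11 − 9 = 2, and the invariant factors of ∂_1 are all 1, so H_0 ≅ Z^2.
  H_1: rank ker ∂_1 − rank ∂_2 = (27 − 9) − 15 = 3, and the invariant factors of ∂_2 are all 1, so H_1 ≅ Z^3.
  H_2: rank ker ∂_2 − rank ∂_3 = (16 − 15) − 0 = 1, and there is no ∂_3, so H_2 ≅ Z.

As a check, the Euler characteristic is 11 − 27 + 16 = 0, which agrees with 2 − 3 + 1 = 0.

H_0 ≅ Z^2,  H_1 ≅ Z^3,  H_2 ≅ Z.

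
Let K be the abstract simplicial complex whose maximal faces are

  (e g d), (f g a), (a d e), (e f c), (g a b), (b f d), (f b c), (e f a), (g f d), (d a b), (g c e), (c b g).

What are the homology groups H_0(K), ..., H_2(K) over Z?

Order the vertices as a < b < c < d < e < f < g. Listing each simplex with vertices in this order, K has dimension 2 with simplices:

  0-simplices (7): a, b, c, d, e, f, g
  1-simplices (18): ab, ad, ae, af, ag, bc, bd, bf, bg, ce, cf, cg, de, df, dg, ef, eg, fg
  2-simplices (12): abd, abg, ade, aef, afg, bcf, bcg, bdf, cef, ceg, deg, dfg

giving chain groups C_0 ≅ Z^7, C_1 ≅ Z^18, C_2 ≅ Z^12.

∂_1: C_1 → C_0 maps an edge to its endpoints' difference, ∂[p,q] = q − p.
As a 7×18 matrix over Z this has rank 6, with invariant factors (1,1,1,1,1,1).

The boundary map ∂_2: C_2 → C_1 maps a triangle to the signed sum of its edges. For instance
  ∂abd = bd − ad + ab,
  ∂bcf = cf − bf + bc.
The resulting 18×12 matrix has rank 12, and its Smith normal form has invariant factors (1,1,1,1,1,1,1,1,1,1,1,2).

From H_k ≅ ker(∂_k) / im(∂_{k+1}) we obtain:

  H_0: rank C_0 − rank ∂_1 = 7 − 6 = 1, and the invariant factors of ∂_1 are all 1, so H_0 ≅ Z.
  H_1: rank ker ∂_1 − rank ∂_2 = (18 − 6) − 12 = 0, and ∂_2 has invariant factor 2 > 1, so H_1 ≅ Z/2.
  H_2: rank ker ∂_2 − rank ∂_3 = (12 − 12) − 0 = 0, and there is no ∂_3, so H_2 ≅ 0.

As a check, the Euler characteristic is 7 − 18 + 12 = 1, which agrees with 1 − 0 + 0 = 1.

H_0 ≅ Z,  H_1 ≅ Z/2,  H_2 = 0.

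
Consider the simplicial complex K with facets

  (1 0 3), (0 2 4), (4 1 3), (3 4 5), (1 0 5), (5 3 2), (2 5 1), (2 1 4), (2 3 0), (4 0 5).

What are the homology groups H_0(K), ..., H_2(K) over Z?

H_0 = Z,  H_1 = Z_2,  H_2 = 0.

Take the total order 0 < 1 < 2 < 3 < 4 < 5 on the vertex set. Then K (dimension 2) consists of the simplices:

  0-simplices (6): [0], [1], [2], [3], [4], [5]
  1-simplices (15): [0,1], [0,2], [0,3], [0,4], [0,5], [1,2], [1,3], [1,4], [1,5], [2,3], [2,4], [2,5], [3,4], [3,5], [4,5]
  2-simplices (10): [0,1,3], [0,1,5], [0,2,3], [0,2,4], [0,4,5], [1,2,4], [1,2,5], [1,3,4], [2,3,5], [3,4,5]

giving chain groups C_0 ≅ Z^6, C_1 ≅ Z^15, C_2 ≅ Z^10.

∂_1: C_1 → C_0 maps an edge to its endpoints' difference, ∂[p,q] = q − p. For instance
  ∂[0,3] = [3] − [0].
As a 6×15 matrix over Z this has rank 5, with invariant factors (1,1,1,1,1).

∂_2: C_2 → C_1 acts by ∂[p,q,r] = [q,r] − [p,r] + [p,q]. For instance
  ∂[3,4,5] = [4,5] − [3,5] + [3,4],
  ∂[2,3,5] = [3,5] − [2,5] + [2,3].
The 15×10 boundary matrix has rank 10 and Smith normal form diag(1,1,1,1,1,1,1,1,1,2).

Reading off H_k = ker ∂_k / im ∂_{k+1}:

  H_0: rank C_0 − rank ∂_1 = 6 − 5 = 1, and the invariant factors of ∂_1 are all 1, so H_0 = Z.
  H_1: rank ker ∂_1 − rank ∂_2 = (15 − 5) − 10 = 0, and ∂_2 has invariant factor 2 > 1, so H_1 = Z_2.
  H_2: rank ker ∂_2 − rank ∂_3 = (10 − 10) − 0 = 0, and there is no ∂_3, so H_2 = 0.

(K is a triangulation of the real projective plane RP^2.)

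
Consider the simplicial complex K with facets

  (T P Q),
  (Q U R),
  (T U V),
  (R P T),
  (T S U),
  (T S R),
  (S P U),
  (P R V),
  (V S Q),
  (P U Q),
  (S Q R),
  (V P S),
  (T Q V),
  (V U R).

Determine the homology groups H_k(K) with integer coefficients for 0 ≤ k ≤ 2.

H_0 ≅ Z,  H_1 ≅ Z^2,  H_2 ≅ Z.

K has 7 vertices, 21 edges, 14 triangles.
rank ∂_0 = 0, rank ∂_1 = 6 ⇒ b_0 = 7 − 0 − 6 = 1; all invariant factors of ∂_1 are 1 so no torsion. So H_0 ≅ Z.
rank ∂_1 = 6, rank ∂_2 = 13 ⇒ b_1 = 21 − 6 − 13 = 2; all invariant factors of ∂_2 are 1 so no torsion. So H_1 ≅ Z^2.
rank ∂_2 = 13, rank ∂_3 = 0 ⇒ b_2 = 14 − 13 − 0 = 1. So H_2 ≅ Z.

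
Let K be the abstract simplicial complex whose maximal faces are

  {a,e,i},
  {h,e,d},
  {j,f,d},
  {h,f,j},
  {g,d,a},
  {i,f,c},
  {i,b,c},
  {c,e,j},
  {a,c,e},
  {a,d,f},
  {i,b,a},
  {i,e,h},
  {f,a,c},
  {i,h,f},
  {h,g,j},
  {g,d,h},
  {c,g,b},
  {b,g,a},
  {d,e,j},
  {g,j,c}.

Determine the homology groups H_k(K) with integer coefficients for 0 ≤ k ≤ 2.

H_0 ≅ Z,  H_1 ≅ Z ⊕ Z/2,  H_2 = 0.

Fix the vertex order a < b < c < d < e < f < g < h < i < j and write every simplex with vertices in increasing order. Then dim K = 2 and the simplices of K are:

  0-simplices (10): a, b, c, d, e, f, g, h, i, j
  1-simplices (30): ab, ac, ad, ae, af, ag, ai, bc, bg, bi, ce, cf, cg, ci, cj, de, df, dg, dh, dj, eh, ei, ej, fh, fi, fj, gh, gj, hi, hj
  2-simplices (20): abg, abi, ace, acf, adf, adg, aei, bcg, bci, cej, cfi, cgj, deh, dej, dfj, dgh, ehi, fhi, fhj, ghj

giving chain groups C_0 ≅ Z^10, C_1 ≅ Z^30, C_2 ≅ Z^20.

The boundary map ∂_1: C_1 → C_0 is given by ∂[p,q] = [q] − [p]. For instance
  ∂cj = j − c.
This gives a 10×30 integer matrix of rank 9; reducing to Smith normal form yields diagonal entries (1,1,1,1,1,1,1,1,1).

Boundary ∂_2: C_2 → C_1 maps a triangle to the signed sum of its edges. For instance
  ∂cgj = gj − cj + cg,
  ∂ace = ce − ae + ac.
The 30×20 boundary matrix has rank 20 and Smith normal form diag(1,1,1,1,1,1,1,1,1,1,1,1,1,1,1,1,1,1,1,2).

Computing H_k = (kernel of ∂_k) / (image of ∂_{k+1}):

  H_0: rank C_0 − rank ∂_1 = 10 − 9 = 1, and the invariant factors of ∂_1 are all 1, so H_0 = Z.
  H_1: rank ker ∂_1 − rank ∂_2 = (30 − 9) − 20 = 1, and ∂_2 has invariant factor 2 > 1, so H_1 = Z ⊕ Z/2.
  H_2: rank ker ∂_2 − rank ∂_3 = (20 − 20) − 0 = 0, and there is no ∂_3, so H_2 = 0.

(K is a triangulation of the Klein bottle.)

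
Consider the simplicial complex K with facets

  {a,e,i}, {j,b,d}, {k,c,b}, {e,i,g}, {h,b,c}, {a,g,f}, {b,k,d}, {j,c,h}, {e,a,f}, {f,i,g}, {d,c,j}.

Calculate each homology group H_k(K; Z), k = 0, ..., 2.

H_0 ≅ Z^2,  H_1 ≅ Z^2,  H_2 = 0.

Fix the vertex order a < b < c < d < e < f < g < h < i < j < k and write every simplex with vertices in increasing order. Then dim K = 2 and the simplices of K are:

  0-simplices (11): a, b, c, d, e, f, g, h, i, j, k
  1-simplices (22): ae, af, ag, ai, bc, bd, bh, bj, bk, cd, ch, cj, ck, dj, dk, ef, eg, ei, fg, fi, gi, hj
  2-simplices (11): aef, aei, afg, bch, bck, bdj, bdk, cdj, chj, egi, fgi

Hence C_0 ≅ Z^11, C_1 ≅ Z^22, C_2 ≅ Z^11.

Boundary ∂_1: C_1 → C_0 sends each edge [p,q] (with p < q) to q − p.
As a 11×22 matrix over Z this has rank 9, with invariant factors (1,1,1,1,1,1,1,1,1).

∂_2: C_2 → C_1 acts by ∂[p,q,r] = [q,r] − [p,r] + [p,q]. For instance
  ∂aei = ei − ai + ae,
  ∂cdj = dj − cj + cd.
As a 22×11 matrix over Z this has rank 11, with invariant factors (1,1,1,1,1,1,1,1,1,1,1).

From H_k ≅ ker(∂_k) / im(∂_{k+1}) we obtain:

  H_0: rank C_0 − rank ∂_1 = 11 − 9 = 2, and the invariant factors of ∂_1 are all 1, so H_0 = Z^2.
  H_1: rank ker ∂_1 − rank ∂_2 = (22 − 9) − 11 = 2, and the invariant factors of ∂_2 are all 1, so H_1 = Z^2.
  H_2: rank ker ∂_2 − rank ∂_3 = (11 − 11) − 0 = 0, and there is no ∂_3, so H_2 = 0.

As a check, the Euler characteristic is 11 − 22 + 11 = 0, which agrees with 2 − 2 + 0 = 0.
(K is a triangulation of the disjoint union of the cylinder S^1 x I and the Möbius band.)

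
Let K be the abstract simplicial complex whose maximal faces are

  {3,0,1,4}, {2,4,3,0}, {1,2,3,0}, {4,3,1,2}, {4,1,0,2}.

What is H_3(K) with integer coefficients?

H_3 ≅ Z.

K has 5 vertices, 10 edges, 10 triangles, 5 3-simplices.
rank ∂_3 = 4, rank ∂_4 = 0 ⇒ b_3 = 5 − 4 − 0 = 1. So H_3 ≅ Z.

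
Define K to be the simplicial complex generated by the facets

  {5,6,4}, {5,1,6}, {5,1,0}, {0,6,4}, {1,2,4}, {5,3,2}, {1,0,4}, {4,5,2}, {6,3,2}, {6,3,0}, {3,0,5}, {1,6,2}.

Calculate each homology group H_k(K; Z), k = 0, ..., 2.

We work with the vertex ordering 0 < 1 < 2 < 3 < 4 < 5 < 6. The simplices of K, each written with vertices in increasing order, are:

  0-simplices (7): [0], [1], [2], [3], [4], [5], [6]
  1-simplices (18): [0,1], [0,3], [0,4], [0,5], [0,6], [1,2], [1,4], [1,5], [1,6], [2,3], [2,4], [2,5], [2,6], [3,5], [3,6], [4,5], [4,6], [5,6]
  2-simplices (12): [0,1,4], [0,1,5], [0,3,5], [0,3,6], [0,4,6], [1,2,4], [1,2,6], [1,5,6], [2,3,5], [2,3,6], [2,4,5], [4,5,6]

Hence C_0 ≅ Z^7, C_1 ≅ Z^18, C_2 ≅ Z^12.

The boundary map ∂_1: C_1 → C_0 maps an edge to its endpoints' difference, ∂[p,q] = q − p. For instance
  ∂[0,1] = [1] − [0].
As a 7×18 matrix over Z this has rank 6, with invariant factors (1,1,1,1,1,1).

∂_2: C_2 → C_1 acts by ∂[p,q,r] = [q,r] − [p,r] + [p,q]. For instance
  ∂[0,4,6] = [4,6] − [0,6] + [0,4],
  ∂[2,4,5] = [4,5] − [2,5] + [2,4].
The 18×12 boundary matrix has rank 12 and Smith normal form diag(1,1,1,1,1,1,1,1,1,1,1,2).

From H_k ≅ ker(∂_k) / im(∂_{k+1}) we obtain:

  H_0: rank C_0 − rank ∂_1 = 7 − 6 = 1, and the invariant factors of ∂_1 are all 1, so H_0 ≅ Z.
  H_1: rank ker ∂_1 − rank ∂_2 = (18 − 6) − 12 = 0, and ∂_2 has invariant factor 2 > 1, so H_1 ≅ Z/2.
  H_2: rank ker ∂_2 − rank ∂_3 = (12 − 12) − 0 = 0, and there is no ∂_3, so H_2 ≅ 0.

H_0 = Z,  H_1 = Z/2,  H_2 = 0.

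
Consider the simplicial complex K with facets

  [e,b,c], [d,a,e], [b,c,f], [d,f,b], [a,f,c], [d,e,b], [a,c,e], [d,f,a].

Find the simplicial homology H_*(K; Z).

Fix the vertex order a < b < c < d < e < f and write every simplex with vertices in increasing order. Then dim K = 2 and the simplices of K are:

  0-simplices (6): a, b, c, d, e, f
  1-simplices (12): ac, ad, ae, af, bc, bd, be, bf, ce, cf, de, df
  2-simplices (8): ace, acf, ade, adf, bce, bcf, bde, bdf

Hence C_0 ≅ Z^6, C_1 ≅ Z^12, C_2 ≅ Z^8.

∂_1: C_1 → C_0 is given by ∂[p,q] = [q] − [p]. For instance
  ∂df = f − d.
The 6×12 boundary matrix has rank 5 and Smith normal form diag(1,1,1,1,1).

Boundary ∂_2: C_2 → C_1 acts by ∂[p,q,r] = [q,r] − [p,r] + [p,q]. For instance
  ∂acf = cf − af + ac,
  ∂bce = ce − be + bc.
The 12×8 boundary matrix has rank 7 and Smith normal form diag(1,1,1,1,1,1,1).

Computing H_k = (kernel of ∂_k) / (image of ∂_{k+1}):

  H_0: rank C_0 − rank ∂_1 = 6 − 5 = 1, and the invariant factors of ∂_1 are all 1, so H_0 ≅ Z.
  H_1: rank ker ∂_1 − rank ∂_2 = (12 − 5) − 7 = 0, and the invariant factors of ∂_2 are all 1, so H_1 ≅ 0.
  H_2: rank ker ∂_2 − rank ∂_3 = (8 − 7) − 0 = 1, and there is no ∂_3, so H_2 ≅ Z.

(K is a triangulation of the 2-sphere S^2.)

H_0 ≅ Z,  H_1 = 0,  H_2 ≅ Z.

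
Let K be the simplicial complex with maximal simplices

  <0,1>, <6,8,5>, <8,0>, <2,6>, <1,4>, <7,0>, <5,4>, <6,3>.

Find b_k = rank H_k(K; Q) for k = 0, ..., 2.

b_0 = 1, b_1 = 1, b_2 = 0.

K has 9 vertices, 10 edges, 1 triangle.
rank ∂_0 = 0, rank ∂_1 = 8 ⇒ b_0 = 9 − 0 − 8 = 1; all invariant factors of ∂_1 are 1 so no torsion. So H_0 ≅ Z.
rank ∂_1 = 8, rank ∂_2 = 1 ⇒ b_1 = 10 − 8 − 1 = 1; all invariant factors of ∂_2 are 1 so no torsion. So H_1 ≅ Z.
rank ∂_2 = 1, rank ∂_3 = 0 ⇒ b_2 = 1 − 1 − 0 = 0. So H_2 ≅ 0.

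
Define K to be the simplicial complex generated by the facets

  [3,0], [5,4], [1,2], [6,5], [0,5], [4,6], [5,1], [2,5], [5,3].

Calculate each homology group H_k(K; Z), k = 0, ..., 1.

H_0 = Z,  H_1 = Z^3.

Take the total order 0 < 1 < 2 < 3 < 4 < 5 < 6 on the vertex set. Then K (dimension 1) consists of the simplices:

  0-simplices (7): [0], [1], [2], [3], [4], [5], [6]
  1-simplices (9): [0,3], [0,5], [1,2], [1,5], [2,5], [3,5], [4,5], [4,6], [5,6]

giving chain groups C_0 ≅ Z^7, C_1 ≅ Z^9.

∂_1: C_1 → C_0 sends each edge [p,q] (with p < q) to q − p.
The resulting 7×9 matrix has rank 6, and its Smith normal form has invariant factors (1,1,1,1,1,1).

Reading off H_k = ker ∂_k / im ∂_{k+1}:

  H_0: rank C_0 − rank ∂_1 = 7 − 6 = 1, and the invariant factors of ∂_1 are all 1, so H_0 ≅ Z.
  H_1: rank ker ∂_1 − rank ∂_2 = (9 − 6) − 0 = 3, and there is no ∂_2, so H_1 ≅ Z^3.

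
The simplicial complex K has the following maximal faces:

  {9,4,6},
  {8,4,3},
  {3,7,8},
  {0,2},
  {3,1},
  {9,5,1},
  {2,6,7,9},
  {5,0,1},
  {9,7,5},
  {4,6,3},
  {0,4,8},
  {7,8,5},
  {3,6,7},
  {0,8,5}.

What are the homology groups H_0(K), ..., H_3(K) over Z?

Fix the vertex order 0 < 1 < 2 < 3 < 4 < 5 < 6 < 7 < 8 < 9 and write every simplex with vertices in increasing order. Then dim K = 3 and the simplices of K are:

  0-simplices (10): [0], [1], [2], [3], [4], [5], [6], [7], [8], [9]
  1-simplices (25): (25 of them)
  2-simplices (15): [0,1,5], [0,4,8], [0,5,8], [1,5,9], [2,6,7], [2,6,9], [2,7,9], [3,4,6], [3,4,8], [3,6,7], [3,7,8], [4,6,9], [5,7,8], [5,7,9], [6,7,9]
  3-simplices (1): [2,6,7,9]

so the chain groups are C_0 ≅ Z^10, C_1 ≅ Z^25, C_2 ≅ Z^15, C_3 ≅ Z^1.

Boundary ∂_1: C_1 → C_0 is given by ∂[p,q] = [q] − [p]. For instance
  ∂[0,2] = [2] − [0].
The 10×25 boundary matrix has rank 9 and Smith normal form diag(1,1,1,1,1,1,1,1,1).

The boundary map ∂_2: C_2 → C_1 sends each 2-simplex [p,q,r] to [q,r] − [p,r] + [p,q]. For instance
  ∂[2,6,9] = [6,9] − [2,9] + [2,6],
  ∂[4,6,9] = [6,9] − [4,9] + [4,6].
The 25×15 boundary matrix has rank 14 and Smith normal form diag(1,1,1,1,1,1,1,1,1,1,1,1,1,1).

∂_3: C_3 → C_2 sends each 3-simplex σ to the alternating sum Σ_i (−1)^i (σ with its i-th vertex removed). For instance
  ∂[2,6,7,9] = [6,7,9] − [2,7,9] + [2,6,9] − [2,6,7].
The resulting 15×1 matrix has rank 1, and its Smith normal form has invariant factors (1).

Computing H_k = (kernel of ∂_k) / (image of ∂_{k+1}):

  H_0: rank C_0 − rank ∂_1 = 10 − 9 = 1, and the invariant factors of ∂_1 are all 1, so H_0 = Z.
  H_1: rank ker ∂_1 − rank ∂_2 = (25 − 9) − 14 = 2, and the invariant factors of ∂_2 are all 1, so H_1 = Z^2.
  H_2: rank ker ∂_2 − rank ∂_3 = (15 − 14) − 1 = 0, and the invariant factors of ∂_3 are all 1, so H_2 = 0.
  H_3: rank ker ∂_3 − rank ∂_4 = (1 − 1) − 0 = 0, and there is no ∂_4, so H_3 = 0.

H_0 ≅ Z,  H_1 ≅ Z^2,  H_2 = 0,  H_3 = 0.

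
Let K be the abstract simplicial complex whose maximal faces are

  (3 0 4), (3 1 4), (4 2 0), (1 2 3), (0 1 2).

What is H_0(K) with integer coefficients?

Fix the vertex order 0 < 1 < 2 < 3 < 4 and write every simplex with vertices in increasing order. Then dim K = 2 and the simplices of K are:

  0-simplices (5): [0], [1], [2], [3], [4]
  1-simplices (10): [0,1], [0,2], [0,3], [0,4], [1,2], [1,3], [1,4], [2,3], [2,4], [3,4]
  2-simplices (5): [0,1,2], [0,2,4], [0,3,4], [1,2,3], [1,3,4]

giving chain groups C_0 ≅ Z^5, C_1 ≅ Z^10, C_2 ≅ Z^5.

∂_1: C_1 → C_0 sends each edge [p,q] (with p < q) to q − p.
The resulting 5×10 matrix has rank 4, and its Smith normal form has invariant factors (1,1,1,1).

The boundary map ∂_2: C_2 → C_1 sends each 2-simplex [p,q,r] to [q,r] − [p,r] + [p,q]. For instance
  ∂[1,3,4] = [3,4] − [1,4] + [1,3],
  ∂[0,1,2] = [1,2] − [0,2] + [0,1].
As a 10×5 matrix over Z this has rank 5, with invariant factors (1,1,1,1,1).

Now H_k = ker ∂_k / im ∂_{k+1}, so:

  H_0: rank C_0 − rank ∂_1 = 5 − 4 = 1, and the invariant factors of ∂_1 are all 1, so H_0 = Z.

(K is a triangulation of the Möbius band.)

H_0 = Z.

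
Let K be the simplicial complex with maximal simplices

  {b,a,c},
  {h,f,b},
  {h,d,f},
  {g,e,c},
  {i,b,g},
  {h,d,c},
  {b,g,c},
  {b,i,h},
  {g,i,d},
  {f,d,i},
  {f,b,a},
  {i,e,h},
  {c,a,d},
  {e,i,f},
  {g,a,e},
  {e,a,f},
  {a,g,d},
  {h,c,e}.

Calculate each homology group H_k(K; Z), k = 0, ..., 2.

H_0 ≅ Z,  H_1 ≅ Z ⊕ Z/2Z,  H_2 = 0.

Order the vertices as a < b < c < d < e < f < g < h < i. Listing each simplex with vertices in this order, K has dimension 2 with simplices:

  0-simplices (9): a, b, c, d, e, f, g, h, i
  1-simplices (27): ab, ac, ad, ae, af, ag, bc, bf, bg, bh, bi, cd, ce, cg, ch, df, dg, dh, di, ef, eg, eh, ei, fh, fi, gi, hi
  2-simplices (18): abc, abf, acd, adg, aef, aeg, bcg, bfh, bgi, bhi, cdh, ceg, ceh, dfh, dfi, dgi, efi, ehi

Hence C_0 ≅ Z^9, C_1 ≅ Z^27, C_2 ≅ Z^18.

Boundary ∂_1: C_1 → C_0 maps an edge to its endpoints' difference, ∂[p,q] = q − p. For instance
  ∂df = f − d.
This gives a 9×27 integer matrix of rank 8; reducing to Smith normal form yields diagonal entries (1,1,1,1,1,1,1,1).

Boundary ∂_2: C_2 → C_1 maps a triangle to the signed sum of its edges. For instance
  ∂aef = ef − af + ae,
  ∂acd = cd − ad + ac.
This gives a 27×18 integer matrix of rank 18; reducing to Smith normal form yields diagonal entries (1,1,1,1,1,1,1,1,1,1,1,1,1,1,1,1,1,2).

Computing H_k = (kernel of ∂_k) / (image of ∂_{k+1}):

  H_0: rank C_0 − rank ∂_1 = 9 − 8 = 1, and the invariant factors of ∂_1 are all 1, so H_0 ≅ Z.
  H_1: rank ker ∂_1 − rank ∂_2 = (27 − 8) − 18 = 1, and ∂_2 has invariant factor 2 > 1, so H_1 ≅ Z ⊕ Z/2Z.
  H_2: rank ker ∂_2 − rank ∂_3 = (18 − 18) − 0 = 0, and there is no ∂_3, so H_2 ≅ 0.

As a check, the Euler characteristic is 9 − 27 + 18 = 0, which agrees with 1 − 1 + 0 = 0.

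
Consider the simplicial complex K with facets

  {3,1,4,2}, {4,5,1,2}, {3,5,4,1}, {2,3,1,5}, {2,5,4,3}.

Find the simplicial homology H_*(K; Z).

H_0 ≅ Z,  H_1 = 0,  H_2 = 0,  H_3 ≅ Z.

K has 5 vertices, 10 edges, 10 triangles, 5 3-simplices.
rank ∂_0 = 0, rank ∂_1 = 4 ⇒ b_0 = 5 − 0 − 4 = 1; all invariant factors of ∂_1 are 1 so no torsion. So H_0 = Z.
rank ∂_1 = 4, rank ∂_2 = 6 ⇒ b_1 = 10 − 4 − 6 = 0; all invariant factors of ∂_2 are 1 so no torsion. So H_1 = 0.
rank ∂_2 = 6, rank ∂_3 = 4 ⇒ b_2 = 10 − 6 − 4 = 0; all invariant factors of ∂_3 are 1 so no torsion. So H_2 = 0.
rank ∂_3 = 4, rank ∂_4 = 0 ⇒ b_3 = 5 − 4 − 0 = 1. So H_3 = Z.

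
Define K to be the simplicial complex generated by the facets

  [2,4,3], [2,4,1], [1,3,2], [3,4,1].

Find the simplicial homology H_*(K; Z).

H_0 ≅ Z,  H_1 = 0,  H_2 ≅ Z.

K has 4 vertices, 6 edges, 4 triangles.
rank ∂_0 = 0, rank ∂_1 = 3 ⇒ b_0 = 4 − 0 − 3 = 1; all invariant factors of ∂_1 are 1 so no torsion. So H_0 = Z.
rank ∂_1 = 3, rank ∂_2 = 3 ⇒ b_1 = 6 − 3 − 3 = 0; all invariant factors of ∂_2 are 1 so no torsion. So H_1 = 0.
rank ∂_2 = 3, rank ∂_3 = 0 ⇒ b_2 = 4 − 3 − 0 = 1. So H_2 = Z.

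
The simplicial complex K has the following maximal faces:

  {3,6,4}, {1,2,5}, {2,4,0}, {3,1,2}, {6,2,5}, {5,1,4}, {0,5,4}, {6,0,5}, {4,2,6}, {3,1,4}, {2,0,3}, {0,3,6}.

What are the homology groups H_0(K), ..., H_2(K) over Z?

We work with the vertex ordering 0 < 1 < 2 < 3 < 4 < 5 < 6. The simplices of K, each written with vertices in increasing order, are:

  0-simplices (7): [0], [1], [2], [3], [4], [5], [6]
  1-simplices (18): [0,2], [0,3], [0,4], [0,5], [0,6], [1,2], [1,3], [1,4], [1,5], [2,3], [2,4], [2,5], [2,6], [3,4], [3,6], [4,5], [4,6], [5,6]
  2-simplices (12): [0,2,3], [0,2,4], [0,3,6], [0,4,5], [0,5,6], [1,2,3], [1,2,5], [1,3,4], [1,4,5], [2,4,6], [2,5,6], [3,4,6]

so the chain groups are C_0 ≅ Z^7, C_1 ≅ Z^18, C_2 ≅ Z^12.

The boundary map ∂_1: C_1 → C_0 sends each edge [p,q] (with p < q) to q − p.
The 7×18 boundary matrix has rank 6 and Smith normal form diag(1,1,1,1,1,1).

Boundary ∂_2: C_2 → C_1 maps a triangle to the signed sum of its edges. For instance
  ∂[0,3,6] = [3,6] − [0,6] + [0,3],
  ∂[0,2,4] = [2,4] − [0,4] + [0,2].
As a 18×12 matrix over Z this has rank 12, with invariant factors (1,1,1,1,1,1,1,1,1,1,1,2).

Reading off H_k = ker ∂_k / im ∂_{k+1}:

  H_0: rank C_0 − rank ∂_1 = 7 − 6 = 1, and the invariant factors of ∂_1 are all 1, so H_0 ≅ Z.
  H_1: rank ker ∂_1 − rank ∂_2 = (18 − 6) − 12 = 0, and ∂_2 has invariant factor 2 > 1, so H_1 ≅ Z_2.
  H_2: rank ker ∂_2 − rank ∂_3 = (12 − 12) − 0 = 0, and there is no ∂_3, so H_2 ≅ 0.

H_0 = Z,  H_1 = Z_2,  H_2 = 0.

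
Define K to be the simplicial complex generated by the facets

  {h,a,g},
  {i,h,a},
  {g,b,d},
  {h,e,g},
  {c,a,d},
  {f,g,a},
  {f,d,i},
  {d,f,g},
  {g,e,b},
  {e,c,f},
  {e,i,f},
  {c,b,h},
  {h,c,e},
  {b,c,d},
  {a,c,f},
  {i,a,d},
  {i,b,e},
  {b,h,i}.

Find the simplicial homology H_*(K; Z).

H_0 = Z,  H_1 = Z ⊕ Z/2,  H_2 = 0.

We work with the vertex ordering a < b < c < d < e < f < g < h < i. The simplices of K, each written with vertices in increasing order, are:

  0-simplices (9): a, b, c, d, e, f, g, h, i
  1-simplices (27): ac, ad, af, ag, ah, ai, bc, bd, be, bg, bh, bi, cd, ce, cf, ch, df, dg, di, ef, eg, eh, ei, fg, fi, gh, hi
  2-simplices (18): acd, acf, adi, afg, agh, ahi, bcd, bch, bdg, beg, bei, bhi, cef, ceh, dfg, dfi, efi, egh

so the chain groups are C_0 ≅ Z^9, C_1 ≅ Z^27, C_2 ≅ Z^18.

Boundary ∂_1: C_1 → C_0 maps an edge to its endpoints' difference, ∂[p,q] = q − p.
This gives a 9×27 integer matrix of rank 8; reducing to Smith normal form yields diagonal entries (1,1,1,1,1,1,1,1).

∂_2: C_2 → C_1 sends each 2-simplex [p,q,r] to [q,r] − [p,r] + [p,q]. For instance
  ∂acf = cf − af + ac,
  ∂dfg = fg − dg + df.
The resulting 27×18 matrix has rank 18, and its Smith normal form has invariant factors (1,1,1,1,1,1,1,1,1,1,1,1,1,1,1,1,1,2).

From H_k ≅ ker(∂_k) / im(∂_{k+1}) we obtain:

  H_0: rank C_0 − rank ∂_1 = 9 − 8 = 1, and the invariant factors of ∂_1 are all 1, so H_0 = Z.
  H_1: rank ker ∂_1 − rank ∂_2 = (27 − 8) − 18 = 1, and ∂_2 has invariant factor 2 > 1, so H_1 = Z ⊕ Z/2.
  H_2: rank ker ∂_2 − rank ∂_3 = (18 − 18) − 0 = 0, and there is no ∂_3, so H_2 = 0.

As a check, the Euler characteristic is 9 − 27 + 18 = 0, which agrees with 1 − 1 + 0 = 0.
(K is a triangulation of the Klein bottle.)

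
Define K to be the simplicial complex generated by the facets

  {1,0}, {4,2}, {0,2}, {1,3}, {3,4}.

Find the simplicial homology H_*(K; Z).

H_0 ≅ Z,  H_1 ≅ Z.

Take the total order 0 < 1 < 2 < 3 < 4 on the vertex set. Then K (dimension 1) consists of the simplices:

  0-simplices (5): [0], [1], [2], [3], [4]
  1-simplices (5): [0,1], [0,2], [1,3], [2,4], [3,4]

Hence C_0 ≅ Z^5, C_1 ≅ Z^5.

Boundary ∂_1: C_1 → C_0 sends each edge [p,q] (with p < q) to q − p.
As a 5×5 matrix over Z this has rank 4, with invariant factors (1,1,1,1).

Reading off H_k = ker ∂_k / im ∂_{k+1}:

  H_0: rank C_0 − rank ∂_1 = 5 − 4 = 1, and the invariant factors of ∂_1 are all 1, so H_0 ≅ Z.
  H_1: rank ker ∂_1 − rank ∂_2 = (5 − 4) − 0 = 1, and there is no ∂_2, so H_1 ≅ Z.

As a check, the Euler characteristic is 5 − 5 = 0, which agrees with 1 − 1 = 0.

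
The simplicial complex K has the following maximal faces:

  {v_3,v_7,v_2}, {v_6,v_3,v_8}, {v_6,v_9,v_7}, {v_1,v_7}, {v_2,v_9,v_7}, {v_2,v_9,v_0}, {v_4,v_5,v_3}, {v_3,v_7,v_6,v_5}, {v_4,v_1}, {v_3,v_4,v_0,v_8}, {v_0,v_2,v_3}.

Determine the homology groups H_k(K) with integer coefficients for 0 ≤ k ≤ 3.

Order the vertices as v_0 < v_1 < v_2 < v_3 < v_4 < v_5 < v_6 < v_7 < v_8 < v_9. Listing each simplex with vertices in this order, K has dimension 3 with simplices:

  0-simplices (10): [v_0], [v_1], [v_2], [v_3], [v_4], [v_5], [v_6], [v_7], [v_8], [v_9]
  1-simplices (23): (23 of them)
  2-simplices (15): (15 of them)
  3-simplices (2): [v_0,v_3,v_4,v_8], [v_3,v_5,v_6,v_7]

giving chain groups C_0 ≅ Z^10, C_1 ≅ Z^23, C_2 ≅ Z^15, C_3 ≅ Z^2.

The boundary map ∂_1: C_1 → C_0 sends each edge [p,q] (with p < q) to q − p. For instance
  ∂[v_7,v_9] = [v_9] − [v_7].
The 10×23 boundary matrix has rank 9 and Smith normal form diag(1,1,1,1,1,1,1,1,1).

The boundary map ∂_2: C_2 → C_1 sends each 2-simplex [p,q,r] to [q,r] − [p,r] + [p,q]. For instance
  ∂[v_3,v_6,v_7] = [v_6,v_7] − [v_3,v_7] + [v_3,v_6],
  ∂[v_2,v_7,v_9] = [v_7,v_9] − [v_2,v_9] + [v_2,v_7].
This gives a 23×15 integer matrix of rank 13; reducing to Smith normal form yields diagonal entries (1,1,1,1,1,1,1,1,1,1,1,1,1).

The boundary map ∂_3: C_3 → C_2 sends each 3-simplex σ to the alternating sum Σ_i (−1)^i (σ with its i-th vertex removed). For instance
  ∂[v_3,v_5,v_6,v_7] = [v_5,v_6,v_7] − [v_3,v_6,v_7] + [v_3,v_5,v_7] − [v_3,v_5,v_6],
  ∂[v_0,v_3,v_4,v_8] = [v_3,v_4,v_8] − [v_0,v_4,v_8] + [v_0,v_3,v_8] − [v_0,v_3,v_4].
The 15×2 boundary matrix has rank 2 and Smith normal form diag(1,1).

From H_k ≅ ker(∂_k) / im(∂_{k+1}) we obtain:

  H_0: rank C_0 − rank ∂_1 = 10 − 9 = 1, and the invariant factors of ∂_1 are all 1, so H_0 ≅ Z.
  H_1: rank ker ∂_1 − rank ∂_2 = (23 − 9) − 13 = 1, and the invariant factors of ∂_2 are all 1, so H_1 ≅ Z.
  H_2: rank ker ∂_2 − rank ∂_3 = (15 − 13) − 2 = 0, and the invariant factors of ∂_3 are all 1, so H_2 ≅ 0.
  H_3: rank ker ∂_3 − rank ∂_4 = (2 − 2) − 0 = 0, and there is no ∂_4, so H_3 ≅ 0.

H_0 = Z,  H_1 = Z,  H_2 = 0,  H_3 = 0.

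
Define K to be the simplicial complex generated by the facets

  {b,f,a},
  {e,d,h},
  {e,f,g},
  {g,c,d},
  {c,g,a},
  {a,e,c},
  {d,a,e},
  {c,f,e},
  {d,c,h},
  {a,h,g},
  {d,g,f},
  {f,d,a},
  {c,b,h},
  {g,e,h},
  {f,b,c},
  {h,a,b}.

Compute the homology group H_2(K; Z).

H_2 ≅ Z.

Order the vertices as a < b < c < d < e < f < g < h. Listing each simplex with vertices in this order, K has dimension 2 with simplices:

  0-simplices (8): a, b, c, d, e, f, g, h
  1-simplices (24): ab, ac, ad, ae, af, ag, ah, bc, bf, bh, cd, ce, cf, cg, ch, de, df, dg, dh, ef, eg, eh, fg, gh
  2-simplices (16): abf, abh, ace, acg, ade, adf, agh, bcf, bch, cdg, cdh, cef, deh, dfg, efg, egh

Hence C_0 ≅ Z^8, C_1 ≅ Z^24, C_2 ≅ Z^16.

∂_1: C_1 → C_0 maps an edge to its endpoints' difference, ∂[p,q] = q − p.
The resulting 8×24 matrix has rank 7, and its Smith normal form has invariant factors (1,1,1,1,1,1,1).

∂_2: C_2 → C_1 sends each 2-simplex [p,q,r] to [q,r] − [p,r] + [p,q]. For instance
  ∂abf = bf − af + ab,
  ∂ace = ce − ae + ac.
As a 24×16 matrix over Z this has rank 15, with invariant factors (1,1,1,1,1,1,1,1,1,1,1,1,1,1,1).

Reading off H_k = ker ∂_k / im ∂_{k+1}:

  H_2: rank ker ∂_2 − rank ∂_3 = (16 − 15) − 0 = 1, and there is no ∂_3, so H_2 = Z.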